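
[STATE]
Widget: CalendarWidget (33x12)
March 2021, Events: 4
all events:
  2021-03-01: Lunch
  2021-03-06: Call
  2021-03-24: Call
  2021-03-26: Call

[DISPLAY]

            March 2021           
Mo Tu We Th Fr Sa Su             
 1*  2  3  4  5  6*  7           
 8  9 10 11 12 13 14             
15 16 17 18 19 20 21             
22 23 24* 25 26* 27 28           
29 30 31                         
                                 
                                 
                                 
                                 
                                 


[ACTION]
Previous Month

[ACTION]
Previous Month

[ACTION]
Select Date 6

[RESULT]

           January 2021          
Mo Tu We Th Fr Sa Su             
             1  2  3             
 4  5 [ 6]  7  8  9 10           
11 12 13 14 15 16 17             
18 19 20 21 22 23 24             
25 26 27 28 29 30 31             
                                 
                                 
                                 
                                 
                                 


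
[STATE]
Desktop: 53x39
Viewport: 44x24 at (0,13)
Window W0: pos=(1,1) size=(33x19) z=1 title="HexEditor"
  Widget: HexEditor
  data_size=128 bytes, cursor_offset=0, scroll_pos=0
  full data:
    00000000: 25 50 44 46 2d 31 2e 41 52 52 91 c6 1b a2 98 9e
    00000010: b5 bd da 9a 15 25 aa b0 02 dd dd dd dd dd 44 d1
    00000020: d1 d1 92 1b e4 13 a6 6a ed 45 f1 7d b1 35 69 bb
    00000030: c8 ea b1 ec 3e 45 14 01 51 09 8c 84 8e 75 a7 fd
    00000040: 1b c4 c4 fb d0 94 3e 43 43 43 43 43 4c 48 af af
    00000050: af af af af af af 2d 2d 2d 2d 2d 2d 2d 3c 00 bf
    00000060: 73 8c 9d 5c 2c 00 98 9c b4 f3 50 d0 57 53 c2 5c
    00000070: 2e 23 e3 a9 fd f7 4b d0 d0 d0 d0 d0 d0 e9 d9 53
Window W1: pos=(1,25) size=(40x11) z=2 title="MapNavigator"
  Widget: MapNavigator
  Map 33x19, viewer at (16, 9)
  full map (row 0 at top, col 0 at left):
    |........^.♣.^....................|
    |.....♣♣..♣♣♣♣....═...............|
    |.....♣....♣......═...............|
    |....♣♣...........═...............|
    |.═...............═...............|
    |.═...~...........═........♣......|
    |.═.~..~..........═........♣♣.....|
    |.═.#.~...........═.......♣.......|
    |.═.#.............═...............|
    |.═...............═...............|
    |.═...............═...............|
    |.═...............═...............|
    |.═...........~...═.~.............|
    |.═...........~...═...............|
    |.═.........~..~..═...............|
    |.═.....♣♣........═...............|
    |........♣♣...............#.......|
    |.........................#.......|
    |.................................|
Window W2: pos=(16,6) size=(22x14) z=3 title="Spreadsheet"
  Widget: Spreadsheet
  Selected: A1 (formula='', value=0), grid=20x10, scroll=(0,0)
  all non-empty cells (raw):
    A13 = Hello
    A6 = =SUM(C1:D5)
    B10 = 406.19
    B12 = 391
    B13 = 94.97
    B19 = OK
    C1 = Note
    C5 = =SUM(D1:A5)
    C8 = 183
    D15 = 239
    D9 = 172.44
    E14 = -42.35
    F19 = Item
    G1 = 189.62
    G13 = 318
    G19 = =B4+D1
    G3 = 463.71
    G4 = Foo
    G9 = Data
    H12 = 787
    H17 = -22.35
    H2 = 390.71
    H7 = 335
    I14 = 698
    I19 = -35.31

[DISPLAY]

 ┃              ┃  2        0       0┃      
 ┃              ┃  3        0       0┃      
 ┃              ┃  4        0       0┃      
 ┃              ┃  5        0       0┃      
 ┃              ┃  6 #CIRC!         0┃      
 ┃              ┃  7        0       0┃      
 ┗━━━━━━━━━━━━━━┗━━━━━━━━━━━━━━━━━━━━┛      
                                            
                                            
                                            
                                            
                                            
 ┏━━━━━━━━━━━━━━━━━━━━━━━━━━━━━━━━━━━━━━┓   
 ┃ MapNavigator                         ┃   
 ┠──────────────────────────────────────┨   
 ┃   .═.~..~..........═........♣♣.....  ┃   
 ┃   .═.#.~...........═.......♣.......  ┃   
 ┃   .═.#.............═...............  ┃   
 ┃   .═..............@═...............  ┃   
 ┃   .═...............═...............  ┃   
 ┃   .═...............═...............  ┃   
 ┃   .═...........~...═.~.............  ┃   
 ┗━━━━━━━━━━━━━━━━━━━━━━━━━━━━━━━━━━━━━━┛   
                                            


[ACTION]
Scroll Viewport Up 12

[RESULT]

 ┏━━━━━━━━━━━━━━━━━━━━━━━━━━━━━━━┓          
 ┃ HexEditor                     ┃          
 ┠───────────────────────────────┨          
 ┃00000000  25 50 44 46 2d 31 2e ┃          
 ┃00000010  b5 bd da 9a 15 25 aa ┃          
 ┃00000020  d1 d┏━━━━━━━━━━━━━━━━━━━━┓      
 ┃00000030  c8 e┃ Spreadsheet        ┃      
 ┃00000040  1b c┠────────────────────┨      
 ┃00000050  af a┃A1:                 ┃      
 ┃00000060  73 8┃       A       B    ┃      
 ┃00000070  2e 2┃--------------------┃      
 ┃              ┃  1      [0]       0┃      
 ┃              ┃  2        0       0┃      
 ┃              ┃  3        0       0┃      
 ┃              ┃  4        0       0┃      
 ┃              ┃  5        0       0┃      
 ┃              ┃  6 #CIRC!         0┃      
 ┃              ┃  7        0       0┃      
 ┗━━━━━━━━━━━━━━┗━━━━━━━━━━━━━━━━━━━━┛      
                                            
                                            
                                            
                                            
                                            


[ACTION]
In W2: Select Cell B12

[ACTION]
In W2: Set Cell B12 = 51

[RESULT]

 ┏━━━━━━━━━━━━━━━━━━━━━━━━━━━━━━━┓          
 ┃ HexEditor                     ┃          
 ┠───────────────────────────────┨          
 ┃00000000  25 50 44 46 2d 31 2e ┃          
 ┃00000010  b5 bd da 9a 15 25 aa ┃          
 ┃00000020  d1 d┏━━━━━━━━━━━━━━━━━━━━┓      
 ┃00000030  c8 e┃ Spreadsheet        ┃      
 ┃00000040  1b c┠────────────────────┨      
 ┃00000050  af a┃B12: 51             ┃      
 ┃00000060  73 8┃       A       B    ┃      
 ┃00000070  2e 2┃--------------------┃      
 ┃              ┃  1        0       0┃      
 ┃              ┃  2        0       0┃      
 ┃              ┃  3        0       0┃      
 ┃              ┃  4        0       0┃      
 ┃              ┃  5        0       0┃      
 ┃              ┃  6 #CIRC!         0┃      
 ┃              ┃  7        0       0┃      
 ┗━━━━━━━━━━━━━━┗━━━━━━━━━━━━━━━━━━━━┛      
                                            
                                            
                                            
                                            
                                            


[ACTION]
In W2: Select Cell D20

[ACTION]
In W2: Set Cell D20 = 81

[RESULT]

 ┏━━━━━━━━━━━━━━━━━━━━━━━━━━━━━━━┓          
 ┃ HexEditor                     ┃          
 ┠───────────────────────────────┨          
 ┃00000000  25 50 44 46 2d 31 2e ┃          
 ┃00000010  b5 bd da 9a 15 25 aa ┃          
 ┃00000020  d1 d┏━━━━━━━━━━━━━━━━━━━━┓      
 ┃00000030  c8 e┃ Spreadsheet        ┃      
 ┃00000040  1b c┠────────────────────┨      
 ┃00000050  af a┃D20: 81             ┃      
 ┃00000060  73 8┃       A       B    ┃      
 ┃00000070  2e 2┃--------------------┃      
 ┃              ┃  1        0       0┃      
 ┃              ┃  2        0       0┃      
 ┃              ┃  3        0       0┃      
 ┃              ┃  4        0       0┃      
 ┃              ┃  5        0       0┃      
 ┃              ┃  6 #CIRC!         0┃      
 ┃              ┃  7        0       0┃      
 ┗━━━━━━━━━━━━━━┗━━━━━━━━━━━━━━━━━━━━┛      
                                            
                                            
                                            
                                            
                                            


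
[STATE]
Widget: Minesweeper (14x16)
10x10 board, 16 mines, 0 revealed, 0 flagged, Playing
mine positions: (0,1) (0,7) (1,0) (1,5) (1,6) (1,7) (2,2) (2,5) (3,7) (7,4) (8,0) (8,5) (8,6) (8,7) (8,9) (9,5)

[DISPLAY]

■■■■■■■■■■    
■■■■■■■■■■    
■■■■■■■■■■    
■■■■■■■■■■    
■■■■■■■■■■    
■■■■■■■■■■    
■■■■■■■■■■    
■■■■■■■■■■    
■■■■■■■■■■    
■■■■■■■■■■    
              
              
              
              
              
              


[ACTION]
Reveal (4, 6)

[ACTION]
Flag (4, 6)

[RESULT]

■■■■■■■■■■    
■■■■■■■■■■    
■■■■■■■■■■    
■■■■■■■■■■    
■■■■■■1■■■    
■■■■■■■■■■    
■■■■■■■■■■    
■■■■■■■■■■    
■■■■■■■■■■    
■■■■■■■■■■    
              
              
              
              
              
              


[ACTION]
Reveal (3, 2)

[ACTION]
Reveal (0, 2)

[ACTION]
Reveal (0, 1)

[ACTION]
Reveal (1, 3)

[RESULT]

■✹1■■■■✹■■    
✹■■■■✹✹✹■■    
■■✹■■✹■■■■    
■■1■■■■✹■■    
■■■■■■1■■■    
■■■■■■■■■■    
■■■■■■■■■■    
■■■■✹■■■■■    
✹■■■■✹✹✹■✹    
■■■■■✹■■■■    
              
              
              
              
              
              


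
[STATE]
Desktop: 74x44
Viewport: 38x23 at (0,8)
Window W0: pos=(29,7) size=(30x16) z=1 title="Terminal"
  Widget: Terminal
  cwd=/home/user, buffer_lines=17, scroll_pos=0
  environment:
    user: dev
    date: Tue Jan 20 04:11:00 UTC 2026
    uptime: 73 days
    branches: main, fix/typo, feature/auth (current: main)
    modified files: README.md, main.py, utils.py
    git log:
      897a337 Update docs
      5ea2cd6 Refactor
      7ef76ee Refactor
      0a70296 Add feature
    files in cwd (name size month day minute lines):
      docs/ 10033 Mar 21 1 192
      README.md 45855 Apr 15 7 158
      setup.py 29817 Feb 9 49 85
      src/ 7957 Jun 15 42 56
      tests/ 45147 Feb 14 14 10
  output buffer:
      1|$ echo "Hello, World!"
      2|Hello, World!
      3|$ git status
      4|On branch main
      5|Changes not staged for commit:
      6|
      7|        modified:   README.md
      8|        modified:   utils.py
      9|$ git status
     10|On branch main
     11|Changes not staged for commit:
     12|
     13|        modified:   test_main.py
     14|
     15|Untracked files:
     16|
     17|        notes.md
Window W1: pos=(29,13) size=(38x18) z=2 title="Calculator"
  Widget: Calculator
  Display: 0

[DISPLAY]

                             ┃ Termina
                             ┠────────
                             ┃$ echo "
                             ┃Hello, W
                             ┃$ git st
                             ┏━━━━━━━━
                             ┃ Calcula
                             ┠────────
                             ┃        
                             ┃┌───┬───
                             ┃│ 7 │ 8 
                             ┃├───┼───
                             ┃│ 4 │ 5 
                             ┃├───┼───
                             ┃│ 1 │ 2 
                             ┃├───┼───
                             ┃│ 0 │ . 
                             ┃├───┼───
                             ┃│ C │ MC
                             ┃└───┴───
                             ┃        
                             ┃        
                             ┗━━━━━━━━


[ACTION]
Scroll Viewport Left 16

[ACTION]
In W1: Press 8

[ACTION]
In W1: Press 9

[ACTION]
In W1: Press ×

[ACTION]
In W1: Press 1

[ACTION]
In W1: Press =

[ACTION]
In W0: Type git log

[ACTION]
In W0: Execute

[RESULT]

                             ┃ Termina
                             ┠────────
                             ┃        
                             ┃        
                             ┃        
                             ┏━━━━━━━━
                             ┃ Calcula
                             ┠────────
                             ┃        
                             ┃┌───┬───
                             ┃│ 7 │ 8 
                             ┃├───┼───
                             ┃│ 4 │ 5 
                             ┃├───┼───
                             ┃│ 1 │ 2 
                             ┃├───┼───
                             ┃│ 0 │ . 
                             ┃├───┼───
                             ┃│ C │ MC
                             ┃└───┴───
                             ┃        
                             ┃        
                             ┗━━━━━━━━


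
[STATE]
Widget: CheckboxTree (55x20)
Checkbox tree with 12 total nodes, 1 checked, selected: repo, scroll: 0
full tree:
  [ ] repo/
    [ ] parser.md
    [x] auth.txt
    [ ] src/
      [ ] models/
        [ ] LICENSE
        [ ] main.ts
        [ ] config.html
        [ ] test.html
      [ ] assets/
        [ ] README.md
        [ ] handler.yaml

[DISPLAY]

>[-] repo/                                             
   [ ] parser.md                                       
   [x] auth.txt                                        
   [ ] src/                                            
     [ ] models/                                       
       [ ] LICENSE                                     
       [ ] main.ts                                     
       [ ] config.html                                 
       [ ] test.html                                   
     [ ] assets/                                       
       [ ] README.md                                   
       [ ] handler.yaml                                
                                                       
                                                       
                                                       
                                                       
                                                       
                                                       
                                                       
                                                       


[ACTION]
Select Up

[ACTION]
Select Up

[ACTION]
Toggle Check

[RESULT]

>[x] repo/                                             
   [x] parser.md                                       
   [x] auth.txt                                        
   [x] src/                                            
     [x] models/                                       
       [x] LICENSE                                     
       [x] main.ts                                     
       [x] config.html                                 
       [x] test.html                                   
     [x] assets/                                       
       [x] README.md                                   
       [x] handler.yaml                                
                                                       
                                                       
                                                       
                                                       
                                                       
                                                       
                                                       
                                                       


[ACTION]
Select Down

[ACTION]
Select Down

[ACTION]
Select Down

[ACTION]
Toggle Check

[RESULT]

 [-] repo/                                             
   [x] parser.md                                       
   [x] auth.txt                                        
>  [ ] src/                                            
     [ ] models/                                       
       [ ] LICENSE                                     
       [ ] main.ts                                     
       [ ] config.html                                 
       [ ] test.html                                   
     [ ] assets/                                       
       [ ] README.md                                   
       [ ] handler.yaml                                
                                                       
                                                       
                                                       
                                                       
                                                       
                                                       
                                                       
                                                       


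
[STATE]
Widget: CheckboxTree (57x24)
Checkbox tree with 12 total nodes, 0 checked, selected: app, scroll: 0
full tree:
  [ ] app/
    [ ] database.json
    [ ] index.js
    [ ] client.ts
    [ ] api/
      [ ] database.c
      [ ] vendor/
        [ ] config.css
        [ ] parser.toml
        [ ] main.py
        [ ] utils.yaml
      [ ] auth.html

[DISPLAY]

>[ ] app/                                                
   [ ] database.json                                     
   [ ] index.js                                          
   [ ] client.ts                                         
   [ ] api/                                              
     [ ] database.c                                      
     [ ] vendor/                                         
       [ ] config.css                                    
       [ ] parser.toml                                   
       [ ] main.py                                       
       [ ] utils.yaml                                    
     [ ] auth.html                                       
                                                         
                                                         
                                                         
                                                         
                                                         
                                                         
                                                         
                                                         
                                                         
                                                         
                                                         
                                                         


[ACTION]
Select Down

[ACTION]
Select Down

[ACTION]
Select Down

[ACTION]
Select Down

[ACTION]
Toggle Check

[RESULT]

 [-] app/                                                
   [ ] database.json                                     
   [ ] index.js                                          
   [ ] client.ts                                         
>  [x] api/                                              
     [x] database.c                                      
     [x] vendor/                                         
       [x] config.css                                    
       [x] parser.toml                                   
       [x] main.py                                       
       [x] utils.yaml                                    
     [x] auth.html                                       
                                                         
                                                         
                                                         
                                                         
                                                         
                                                         
                                                         
                                                         
                                                         
                                                         
                                                         
                                                         


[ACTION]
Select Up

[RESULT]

 [-] app/                                                
   [ ] database.json                                     
   [ ] index.js                                          
>  [ ] client.ts                                         
   [x] api/                                              
     [x] database.c                                      
     [x] vendor/                                         
       [x] config.css                                    
       [x] parser.toml                                   
       [x] main.py                                       
       [x] utils.yaml                                    
     [x] auth.html                                       
                                                         
                                                         
                                                         
                                                         
                                                         
                                                         
                                                         
                                                         
                                                         
                                                         
                                                         
                                                         


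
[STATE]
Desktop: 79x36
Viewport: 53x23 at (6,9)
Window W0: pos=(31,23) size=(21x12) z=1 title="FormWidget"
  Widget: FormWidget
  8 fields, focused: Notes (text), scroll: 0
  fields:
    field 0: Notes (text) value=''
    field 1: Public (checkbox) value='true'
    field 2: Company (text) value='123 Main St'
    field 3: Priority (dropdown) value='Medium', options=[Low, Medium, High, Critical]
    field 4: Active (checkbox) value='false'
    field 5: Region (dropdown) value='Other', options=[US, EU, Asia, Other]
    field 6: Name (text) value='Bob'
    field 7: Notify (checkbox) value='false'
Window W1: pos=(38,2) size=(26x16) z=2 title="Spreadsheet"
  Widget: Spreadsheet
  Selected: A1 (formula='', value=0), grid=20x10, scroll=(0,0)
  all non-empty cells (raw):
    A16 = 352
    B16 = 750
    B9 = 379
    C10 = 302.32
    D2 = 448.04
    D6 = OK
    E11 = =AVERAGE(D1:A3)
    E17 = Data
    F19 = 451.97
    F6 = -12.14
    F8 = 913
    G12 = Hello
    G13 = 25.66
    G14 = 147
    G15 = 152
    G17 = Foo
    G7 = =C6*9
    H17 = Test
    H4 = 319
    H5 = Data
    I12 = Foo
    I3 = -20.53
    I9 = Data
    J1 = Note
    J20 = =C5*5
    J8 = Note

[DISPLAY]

                                ┃  2        0       0
                                ┃  3        0       0
                                ┃  4        0       0
                                ┃  5        0       0
                                ┃  6        0       0
                                ┃  7        0       0
                                ┃  8        0       0
                                ┃  9        0     379
                                ┗━━━━━━━━━━━━━━━━━━━━
                                                     
                                                     
                                                     
                                                     
                                                     
                         ┏━━━━━━━━━━━━━━━━━━━┓       
                         ┃ FormWidget        ┃       
                         ┠───────────────────┨       
                         ┃> Notes:      [   ]┃       
                         ┃  Public:     [x]  ┃       
                         ┃  Company:    [123]┃       
                         ┃  Priority:   [Me▼]┃       
                         ┃  Active:     [ ]  ┃       
                         ┃  Region:     [Ot▼]┃       


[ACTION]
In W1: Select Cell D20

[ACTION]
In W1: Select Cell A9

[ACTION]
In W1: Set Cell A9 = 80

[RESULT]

                                ┃  2        0       0
                                ┃  3        0       0
                                ┃  4        0       0
                                ┃  5        0       0
                                ┃  6        0       0
                                ┃  7        0       0
                                ┃  8        0       0
                                ┃  9     [80]     379
                                ┗━━━━━━━━━━━━━━━━━━━━
                                                     
                                                     
                                                     
                                                     
                                                     
                         ┏━━━━━━━━━━━━━━━━━━━┓       
                         ┃ FormWidget        ┃       
                         ┠───────────────────┨       
                         ┃> Notes:      [   ]┃       
                         ┃  Public:     [x]  ┃       
                         ┃  Company:    [123]┃       
                         ┃  Priority:   [Me▼]┃       
                         ┃  Active:     [ ]  ┃       
                         ┃  Region:     [Ot▼]┃       


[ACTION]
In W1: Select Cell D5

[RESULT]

                                ┃  2        0       0
                                ┃  3        0       0
                                ┃  4        0       0
                                ┃  5        0       0
                                ┃  6        0       0
                                ┃  7        0       0
                                ┃  8        0       0
                                ┃  9       80     379
                                ┗━━━━━━━━━━━━━━━━━━━━
                                                     
                                                     
                                                     
                                                     
                                                     
                         ┏━━━━━━━━━━━━━━━━━━━┓       
                         ┃ FormWidget        ┃       
                         ┠───────────────────┨       
                         ┃> Notes:      [   ]┃       
                         ┃  Public:     [x]  ┃       
                         ┃  Company:    [123]┃       
                         ┃  Priority:   [Me▼]┃       
                         ┃  Active:     [ ]  ┃       
                         ┃  Region:     [Ot▼]┃       


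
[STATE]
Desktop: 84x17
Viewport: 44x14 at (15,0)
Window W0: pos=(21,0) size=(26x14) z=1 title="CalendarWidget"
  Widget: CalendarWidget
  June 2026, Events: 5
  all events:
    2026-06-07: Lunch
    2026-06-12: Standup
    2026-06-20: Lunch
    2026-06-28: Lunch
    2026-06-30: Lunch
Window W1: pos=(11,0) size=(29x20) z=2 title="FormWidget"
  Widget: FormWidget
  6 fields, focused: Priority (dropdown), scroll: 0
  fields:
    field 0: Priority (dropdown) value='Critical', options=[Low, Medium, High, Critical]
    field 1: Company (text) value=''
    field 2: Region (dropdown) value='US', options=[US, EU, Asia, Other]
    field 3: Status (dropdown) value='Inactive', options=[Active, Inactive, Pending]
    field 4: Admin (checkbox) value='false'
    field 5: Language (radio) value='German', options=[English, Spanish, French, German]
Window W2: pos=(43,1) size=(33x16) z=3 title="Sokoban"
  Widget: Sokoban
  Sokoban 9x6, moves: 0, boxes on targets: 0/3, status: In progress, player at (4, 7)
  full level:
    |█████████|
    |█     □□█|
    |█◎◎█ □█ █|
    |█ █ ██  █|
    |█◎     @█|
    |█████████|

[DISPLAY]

━━━━━━━━━━━━━━━━━━━━━━━━┓━━━━━━┓            
rmWidget                ┃   ┏━━━━━━━━━━━━━━━
────────────────────────┨───┃ Sokoban       
riority:   [Critical  ▼]┃   ┠───────────────
ompany:    [           ]┃Su ┃█████████      
egion:     [US        ▼]┃ 7*┃█     □□█      
tatus:     [Inactive  ▼]┃ 14┃█◎◎█ □█ █      
dmin:      [ ]          ┃ 21┃█ █ ██  █      
anguage:   ( ) English  ┃28*┃█◎     @█      
                        ┃   ┃█████████      
                        ┃   ┃Moves: 0  0/3  
                        ┃   ┃               
                        ┃   ┃               
                        ┃━━━┃               


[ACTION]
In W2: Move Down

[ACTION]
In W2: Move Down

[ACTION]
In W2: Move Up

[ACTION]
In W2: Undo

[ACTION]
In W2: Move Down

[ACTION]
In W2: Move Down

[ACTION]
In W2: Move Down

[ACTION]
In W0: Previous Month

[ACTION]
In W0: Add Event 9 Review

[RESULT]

━━━━━━━━━━━━━━━━━━━━━━━━┓━━━━━━┓            
rmWidget                ┃   ┏━━━━━━━━━━━━━━━
────────────────────────┨───┃ Sokoban       
riority:   [Critical  ▼]┃   ┠───────────────
ompany:    [           ]┃Su ┃█████████      
egion:     [US        ▼]┃ 3 ┃█     □□█      
tatus:     [Inactive  ▼]┃ 10┃█◎◎█ □█ █      
dmin:      [ ]          ┃17 ┃█ █ ██  █      
anguage:   ( ) English  ┃24 ┃█◎     @█      
                        ┃31 ┃█████████      
                        ┃   ┃Moves: 0  0/3  
                        ┃   ┃               
                        ┃   ┃               
                        ┃━━━┃               


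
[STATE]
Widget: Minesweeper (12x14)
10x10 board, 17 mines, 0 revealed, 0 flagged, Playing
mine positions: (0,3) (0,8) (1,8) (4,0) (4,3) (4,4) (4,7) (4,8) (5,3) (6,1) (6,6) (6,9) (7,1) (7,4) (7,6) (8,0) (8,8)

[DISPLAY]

■■■■■■■■■■  
■■■■■■■■■■  
■■■■■■■■■■  
■■■■■■■■■■  
■■■■■■■■■■  
■■■■■■■■■■  
■■■■■■■■■■  
■■■■■■■■■■  
■■■■■■■■■■  
■■■■■■■■■■  
            
            
            
            


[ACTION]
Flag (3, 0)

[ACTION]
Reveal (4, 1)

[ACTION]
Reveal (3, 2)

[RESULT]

■■■■■■■■■■  
■■■■■■■■■■  
■■■■■■■■■■  
⚑■1■■■■■■■  
■1■■■■■■■■  
■■■■■■■■■■  
■■■■■■■■■■  
■■■■■■■■■■  
■■■■■■■■■■  
■■■■■■■■■■  
            
            
            
            


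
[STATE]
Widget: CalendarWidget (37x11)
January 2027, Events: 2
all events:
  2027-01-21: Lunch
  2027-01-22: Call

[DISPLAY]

             January 2027            
Mo Tu We Th Fr Sa Su                 
             1  2  3                 
 4  5  6  7  8  9 10                 
11 12 13 14 15 16 17                 
18 19 20 21* 22* 23 24               
25 26 27 28 29 30 31                 
                                     
                                     
                                     
                                     


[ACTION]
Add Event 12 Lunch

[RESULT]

             January 2027            
Mo Tu We Th Fr Sa Su                 
             1  2  3                 
 4  5  6  7  8  9 10                 
11 12* 13 14 15 16 17                
18 19 20 21* 22* 23 24               
25 26 27 28 29 30 31                 
                                     
                                     
                                     
                                     


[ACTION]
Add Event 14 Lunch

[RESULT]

             January 2027            
Mo Tu We Th Fr Sa Su                 
             1  2  3                 
 4  5  6  7  8  9 10                 
11 12* 13 14* 15 16 17               
18 19 20 21* 22* 23 24               
25 26 27 28 29 30 31                 
                                     
                                     
                                     
                                     


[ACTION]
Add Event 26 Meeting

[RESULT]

             January 2027            
Mo Tu We Th Fr Sa Su                 
             1  2  3                 
 4  5  6  7  8  9 10                 
11 12* 13 14* 15 16 17               
18 19 20 21* 22* 23 24               
25 26* 27 28 29 30 31                
                                     
                                     
                                     
                                     


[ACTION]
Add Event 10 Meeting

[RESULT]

             January 2027            
Mo Tu We Th Fr Sa Su                 
             1  2  3                 
 4  5  6  7  8  9 10*                
11 12* 13 14* 15 16 17               
18 19 20 21* 22* 23 24               
25 26* 27 28 29 30 31                
                                     
                                     
                                     
                                     


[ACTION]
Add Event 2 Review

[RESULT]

             January 2027            
Mo Tu We Th Fr Sa Su                 
             1  2*  3                
 4  5  6  7  8  9 10*                
11 12* 13 14* 15 16 17               
18 19 20 21* 22* 23 24               
25 26* 27 28 29 30 31                
                                     
                                     
                                     
                                     


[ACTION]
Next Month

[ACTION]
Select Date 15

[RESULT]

            February 2027            
Mo Tu We Th Fr Sa Su                 
 1  2  3  4  5  6  7                 
 8  9 10 11 12 13 14                 
[15] 16 17 18 19 20 21               
22 23 24 25 26 27 28                 
                                     
                                     
                                     
                                     
                                     


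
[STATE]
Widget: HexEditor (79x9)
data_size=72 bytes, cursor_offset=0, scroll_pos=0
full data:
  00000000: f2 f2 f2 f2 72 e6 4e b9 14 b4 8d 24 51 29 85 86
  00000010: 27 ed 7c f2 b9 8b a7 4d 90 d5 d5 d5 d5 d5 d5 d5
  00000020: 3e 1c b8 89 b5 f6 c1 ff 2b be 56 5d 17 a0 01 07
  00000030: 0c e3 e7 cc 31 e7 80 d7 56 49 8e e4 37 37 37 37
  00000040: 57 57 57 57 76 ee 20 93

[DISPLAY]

00000000  F2 f2 f2 f2 72 e6 4e b9  14 b4 8d 24 51 29 85 86  |....r.N....$Q)..| 
00000010  27 ed 7c f2 b9 8b a7 4d  90 d5 d5 d5 d5 d5 d5 d5  |'.|....M........| 
00000020  3e 1c b8 89 b5 f6 c1 ff  2b be 56 5d 17 a0 01 07  |>.......+.V]....| 
00000030  0c e3 e7 cc 31 e7 80 d7  56 49 8e e4 37 37 37 37  |....1...VI..7777| 
00000040  57 57 57 57 76 ee 20 93                           |WWWWv. .        | 
                                                                               
                                                                               
                                                                               
                                                                               


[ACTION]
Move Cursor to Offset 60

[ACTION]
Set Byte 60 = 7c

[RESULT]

00000000  f2 f2 f2 f2 72 e6 4e b9  14 b4 8d 24 51 29 85 86  |....r.N....$Q)..| 
00000010  27 ed 7c f2 b9 8b a7 4d  90 d5 d5 d5 d5 d5 d5 d5  |'.|....M........| 
00000020  3e 1c b8 89 b5 f6 c1 ff  2b be 56 5d 17 a0 01 07  |>.......+.V]....| 
00000030  0c e3 e7 cc 31 e7 80 d7  56 49 8e e4 7C 37 37 37  |....1...VI..|777| 
00000040  57 57 57 57 76 ee 20 93                           |WWWWv. .        | 
                                                                               
                                                                               
                                                                               
                                                                               


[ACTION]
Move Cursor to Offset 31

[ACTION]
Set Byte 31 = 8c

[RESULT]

00000000  f2 f2 f2 f2 72 e6 4e b9  14 b4 8d 24 51 29 85 86  |....r.N....$Q)..| 
00000010  27 ed 7c f2 b9 8b a7 4d  90 d5 d5 d5 d5 d5 d5 8C  |'.|....M........| 
00000020  3e 1c b8 89 b5 f6 c1 ff  2b be 56 5d 17 a0 01 07  |>.......+.V]....| 
00000030  0c e3 e7 cc 31 e7 80 d7  56 49 8e e4 7c 37 37 37  |....1...VI..|777| 
00000040  57 57 57 57 76 ee 20 93                           |WWWWv. .        | 
                                                                               
                                                                               
                                                                               
                                                                               


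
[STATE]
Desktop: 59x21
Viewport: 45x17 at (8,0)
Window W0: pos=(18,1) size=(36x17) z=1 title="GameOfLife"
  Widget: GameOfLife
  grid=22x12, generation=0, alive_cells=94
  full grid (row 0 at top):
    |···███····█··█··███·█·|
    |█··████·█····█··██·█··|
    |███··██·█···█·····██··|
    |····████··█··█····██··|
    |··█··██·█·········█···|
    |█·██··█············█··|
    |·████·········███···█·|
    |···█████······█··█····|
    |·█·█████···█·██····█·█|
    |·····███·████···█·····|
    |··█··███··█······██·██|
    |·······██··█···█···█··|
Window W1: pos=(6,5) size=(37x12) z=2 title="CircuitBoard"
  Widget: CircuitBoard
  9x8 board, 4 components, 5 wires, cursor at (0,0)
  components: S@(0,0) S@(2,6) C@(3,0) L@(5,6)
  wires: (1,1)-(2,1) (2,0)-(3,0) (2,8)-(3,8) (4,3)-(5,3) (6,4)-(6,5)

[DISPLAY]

                                             
          ┏━━━━━━━━━━━━━━━━━━━━━━━━━━━━━━━━━━
          ┃ GameOfLife                       
          ┠──────────────────────────────────
          ┃Gen: 0                            
━━━━━━━━━━━━━━━━━━━━━━━━━━━━━━━━━━┓          
CircuitBoard                      ┃          
──────────────────────────────────┨          
  0 1 2 3 4 5 6 7 8               ┃          
  [S]                             ┃          
                                  ┃          
       ·                          ┃          
       │                          ┃          
   ·   ·                   S      ┃          
   │                              ┃          
   C                              ┃          
━━━━━━━━━━━━━━━━━━━━━━━━━━━━━━━━━━┛          


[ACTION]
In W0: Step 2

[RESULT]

                                             
          ┏━━━━━━━━━━━━━━━━━━━━━━━━━━━━━━━━━━
          ┃ GameOfLife                       
          ┠──────────────────────────────────
          ┃Gen: 2                            
━━━━━━━━━━━━━━━━━━━━━━━━━━━━━━━━━━┓          
CircuitBoard                      ┃          
──────────────────────────────────┨          
  0 1 2 3 4 5 6 7 8               ┃          
  [S]                             ┃          
                                  ┃          
       ·                          ┃          
       │                          ┃          
   ·   ·                   S      ┃          
   │                              ┃          
   C                              ┃          
━━━━━━━━━━━━━━━━━━━━━━━━━━━━━━━━━━┛          


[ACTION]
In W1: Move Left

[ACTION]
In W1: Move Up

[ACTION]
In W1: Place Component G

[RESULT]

                                             
          ┏━━━━━━━━━━━━━━━━━━━━━━━━━━━━━━━━━━
          ┃ GameOfLife                       
          ┠──────────────────────────────────
          ┃Gen: 2                            
━━━━━━━━━━━━━━━━━━━━━━━━━━━━━━━━━━┓          
CircuitBoard                      ┃          
──────────────────────────────────┨          
  0 1 2 3 4 5 6 7 8               ┃          
  [G]                             ┃          
                                  ┃          
       ·                          ┃          
       │                          ┃          
   ·   ·                   S      ┃          
   │                              ┃          
   C                              ┃          
━━━━━━━━━━━━━━━━━━━━━━━━━━━━━━━━━━┛          
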